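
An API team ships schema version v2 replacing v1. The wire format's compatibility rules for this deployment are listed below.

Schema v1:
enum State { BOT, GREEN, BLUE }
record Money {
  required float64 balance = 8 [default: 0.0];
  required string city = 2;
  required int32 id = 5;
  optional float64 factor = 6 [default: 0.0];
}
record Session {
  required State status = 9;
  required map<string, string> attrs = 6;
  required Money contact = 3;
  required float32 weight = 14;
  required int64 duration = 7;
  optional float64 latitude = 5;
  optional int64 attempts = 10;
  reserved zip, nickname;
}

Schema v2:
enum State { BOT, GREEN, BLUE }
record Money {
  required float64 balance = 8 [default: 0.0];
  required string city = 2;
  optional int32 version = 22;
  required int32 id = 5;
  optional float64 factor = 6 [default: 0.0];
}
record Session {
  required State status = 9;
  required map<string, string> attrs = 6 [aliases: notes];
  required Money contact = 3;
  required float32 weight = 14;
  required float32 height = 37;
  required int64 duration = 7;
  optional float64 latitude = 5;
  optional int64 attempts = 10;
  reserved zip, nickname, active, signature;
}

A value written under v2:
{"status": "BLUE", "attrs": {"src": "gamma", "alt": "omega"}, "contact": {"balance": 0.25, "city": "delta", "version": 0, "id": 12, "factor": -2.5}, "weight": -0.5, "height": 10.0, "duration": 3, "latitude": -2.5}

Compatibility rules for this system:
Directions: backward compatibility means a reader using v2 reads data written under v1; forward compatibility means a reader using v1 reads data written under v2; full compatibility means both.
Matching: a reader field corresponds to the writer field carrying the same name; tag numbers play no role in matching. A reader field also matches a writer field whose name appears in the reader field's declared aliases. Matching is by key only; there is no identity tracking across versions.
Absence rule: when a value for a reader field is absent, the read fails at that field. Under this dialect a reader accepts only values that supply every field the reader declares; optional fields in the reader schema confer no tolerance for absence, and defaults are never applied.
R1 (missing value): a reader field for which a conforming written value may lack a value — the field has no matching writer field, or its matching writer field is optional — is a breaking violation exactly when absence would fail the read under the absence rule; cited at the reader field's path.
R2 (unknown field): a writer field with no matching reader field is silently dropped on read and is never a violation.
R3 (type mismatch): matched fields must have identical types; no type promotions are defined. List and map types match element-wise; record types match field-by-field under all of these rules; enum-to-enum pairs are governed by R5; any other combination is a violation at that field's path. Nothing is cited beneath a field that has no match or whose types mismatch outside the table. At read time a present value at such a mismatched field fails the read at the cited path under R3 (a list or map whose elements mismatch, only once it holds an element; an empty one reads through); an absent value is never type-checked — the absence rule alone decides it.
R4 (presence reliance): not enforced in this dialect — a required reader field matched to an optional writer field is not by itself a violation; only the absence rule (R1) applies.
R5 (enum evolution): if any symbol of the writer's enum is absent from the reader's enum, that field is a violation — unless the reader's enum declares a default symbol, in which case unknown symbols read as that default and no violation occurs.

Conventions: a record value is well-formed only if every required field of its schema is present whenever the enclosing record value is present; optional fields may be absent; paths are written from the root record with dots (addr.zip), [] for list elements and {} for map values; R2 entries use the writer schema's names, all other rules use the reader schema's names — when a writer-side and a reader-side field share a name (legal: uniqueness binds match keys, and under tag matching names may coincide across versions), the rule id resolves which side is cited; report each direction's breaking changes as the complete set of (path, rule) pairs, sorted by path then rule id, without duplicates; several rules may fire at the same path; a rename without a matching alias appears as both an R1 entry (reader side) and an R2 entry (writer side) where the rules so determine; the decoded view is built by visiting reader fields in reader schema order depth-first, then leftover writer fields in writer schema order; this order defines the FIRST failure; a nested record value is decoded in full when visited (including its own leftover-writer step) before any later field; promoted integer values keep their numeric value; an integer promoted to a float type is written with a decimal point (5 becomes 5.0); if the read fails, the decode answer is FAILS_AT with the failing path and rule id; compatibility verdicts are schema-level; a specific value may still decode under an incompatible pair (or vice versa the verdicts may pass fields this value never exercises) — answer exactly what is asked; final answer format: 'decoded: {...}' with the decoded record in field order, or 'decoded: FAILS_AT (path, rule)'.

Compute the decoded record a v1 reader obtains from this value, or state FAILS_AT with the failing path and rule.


arrows below run writer -> reader for Session
decoding the Session value with the v1 reader:
  status := "BLUE"
  attrs := {"src": "gamma", "alt": "omega"}
  contact.balance := 0.25
  contact.city := "delta"
  contact.id := 12
  contact.factor := -2.5
  writer contact.version: no reader field; dropped
  weight := -0.5
  duration := 3
  latitude := -2.5
  read fails at attempts under R1 (no fill)
  => FAILS_AT (attempts, R1)
ruling out the remaining Session differences:
  added field height to record Session: required float32, tag 37 (in v2 it sits immediately before duration) -> shifts the Session verdicts, not this decode
  added field version to record Money: optional int32, tag 22 (in v2 it sits immediately before id) -> shifts the Session verdicts, not this decode

decoded: FAILS_AT (attempts, R1)


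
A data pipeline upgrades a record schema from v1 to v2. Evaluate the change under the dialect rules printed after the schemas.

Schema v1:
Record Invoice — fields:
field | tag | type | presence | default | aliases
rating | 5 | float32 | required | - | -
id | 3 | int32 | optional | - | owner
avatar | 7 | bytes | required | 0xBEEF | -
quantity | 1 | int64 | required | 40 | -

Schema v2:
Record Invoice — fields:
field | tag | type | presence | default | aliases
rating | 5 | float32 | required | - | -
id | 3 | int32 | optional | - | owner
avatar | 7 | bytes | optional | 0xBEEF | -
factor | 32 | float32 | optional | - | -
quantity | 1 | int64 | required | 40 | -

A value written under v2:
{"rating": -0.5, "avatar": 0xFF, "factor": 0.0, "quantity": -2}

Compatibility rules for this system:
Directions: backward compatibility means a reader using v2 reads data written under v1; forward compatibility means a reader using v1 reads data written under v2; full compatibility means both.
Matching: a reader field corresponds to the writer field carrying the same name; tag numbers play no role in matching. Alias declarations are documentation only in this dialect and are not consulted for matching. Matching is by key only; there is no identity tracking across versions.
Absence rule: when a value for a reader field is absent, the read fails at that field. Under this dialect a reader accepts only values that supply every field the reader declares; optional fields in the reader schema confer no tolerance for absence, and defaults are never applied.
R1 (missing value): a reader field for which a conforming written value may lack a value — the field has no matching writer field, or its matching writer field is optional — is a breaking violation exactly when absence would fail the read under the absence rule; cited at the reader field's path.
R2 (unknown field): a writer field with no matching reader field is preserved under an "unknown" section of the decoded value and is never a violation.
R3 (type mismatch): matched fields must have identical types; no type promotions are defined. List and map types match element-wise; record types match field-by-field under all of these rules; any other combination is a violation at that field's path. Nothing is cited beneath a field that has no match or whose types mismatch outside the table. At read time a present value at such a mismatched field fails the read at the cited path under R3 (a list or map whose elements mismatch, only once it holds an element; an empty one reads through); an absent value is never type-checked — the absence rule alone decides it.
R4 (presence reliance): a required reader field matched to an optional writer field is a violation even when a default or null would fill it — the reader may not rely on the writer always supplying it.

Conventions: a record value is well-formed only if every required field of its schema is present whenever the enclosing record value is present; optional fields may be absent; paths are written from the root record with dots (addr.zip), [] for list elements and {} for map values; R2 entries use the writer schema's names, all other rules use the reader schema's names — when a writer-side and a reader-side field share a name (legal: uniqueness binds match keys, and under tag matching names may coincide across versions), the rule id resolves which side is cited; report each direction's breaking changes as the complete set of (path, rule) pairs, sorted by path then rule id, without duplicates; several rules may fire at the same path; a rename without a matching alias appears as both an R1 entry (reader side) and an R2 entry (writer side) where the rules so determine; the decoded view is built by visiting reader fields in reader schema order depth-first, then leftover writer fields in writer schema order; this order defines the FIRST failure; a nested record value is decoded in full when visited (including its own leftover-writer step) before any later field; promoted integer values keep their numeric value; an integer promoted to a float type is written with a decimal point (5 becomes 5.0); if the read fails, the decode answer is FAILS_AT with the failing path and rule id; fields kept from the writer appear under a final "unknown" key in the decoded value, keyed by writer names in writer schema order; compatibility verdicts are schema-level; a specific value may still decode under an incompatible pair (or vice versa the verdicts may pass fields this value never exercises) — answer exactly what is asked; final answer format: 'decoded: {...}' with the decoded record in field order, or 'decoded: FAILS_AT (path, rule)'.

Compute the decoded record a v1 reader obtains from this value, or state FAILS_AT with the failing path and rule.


the writer's type comes first in each Invoice pair
migrating the Invoice value to v1:
  rating := -0.5
  read fails at id under R1 (no fill)
  => FAILS_AT (id, R1)
the rest of the Invoice diff is inert for this question:
  field avatar in record Invoice: required changed to optional -> schema-level compatibility only; this Invoice value's decode is unchanged
  added field factor to record Invoice: optional float32, tag 32 (in v2 it sits immediately before quantity) -> schema-level compatibility only; this Invoice value's decode is unchanged

decoded: FAILS_AT (id, R1)


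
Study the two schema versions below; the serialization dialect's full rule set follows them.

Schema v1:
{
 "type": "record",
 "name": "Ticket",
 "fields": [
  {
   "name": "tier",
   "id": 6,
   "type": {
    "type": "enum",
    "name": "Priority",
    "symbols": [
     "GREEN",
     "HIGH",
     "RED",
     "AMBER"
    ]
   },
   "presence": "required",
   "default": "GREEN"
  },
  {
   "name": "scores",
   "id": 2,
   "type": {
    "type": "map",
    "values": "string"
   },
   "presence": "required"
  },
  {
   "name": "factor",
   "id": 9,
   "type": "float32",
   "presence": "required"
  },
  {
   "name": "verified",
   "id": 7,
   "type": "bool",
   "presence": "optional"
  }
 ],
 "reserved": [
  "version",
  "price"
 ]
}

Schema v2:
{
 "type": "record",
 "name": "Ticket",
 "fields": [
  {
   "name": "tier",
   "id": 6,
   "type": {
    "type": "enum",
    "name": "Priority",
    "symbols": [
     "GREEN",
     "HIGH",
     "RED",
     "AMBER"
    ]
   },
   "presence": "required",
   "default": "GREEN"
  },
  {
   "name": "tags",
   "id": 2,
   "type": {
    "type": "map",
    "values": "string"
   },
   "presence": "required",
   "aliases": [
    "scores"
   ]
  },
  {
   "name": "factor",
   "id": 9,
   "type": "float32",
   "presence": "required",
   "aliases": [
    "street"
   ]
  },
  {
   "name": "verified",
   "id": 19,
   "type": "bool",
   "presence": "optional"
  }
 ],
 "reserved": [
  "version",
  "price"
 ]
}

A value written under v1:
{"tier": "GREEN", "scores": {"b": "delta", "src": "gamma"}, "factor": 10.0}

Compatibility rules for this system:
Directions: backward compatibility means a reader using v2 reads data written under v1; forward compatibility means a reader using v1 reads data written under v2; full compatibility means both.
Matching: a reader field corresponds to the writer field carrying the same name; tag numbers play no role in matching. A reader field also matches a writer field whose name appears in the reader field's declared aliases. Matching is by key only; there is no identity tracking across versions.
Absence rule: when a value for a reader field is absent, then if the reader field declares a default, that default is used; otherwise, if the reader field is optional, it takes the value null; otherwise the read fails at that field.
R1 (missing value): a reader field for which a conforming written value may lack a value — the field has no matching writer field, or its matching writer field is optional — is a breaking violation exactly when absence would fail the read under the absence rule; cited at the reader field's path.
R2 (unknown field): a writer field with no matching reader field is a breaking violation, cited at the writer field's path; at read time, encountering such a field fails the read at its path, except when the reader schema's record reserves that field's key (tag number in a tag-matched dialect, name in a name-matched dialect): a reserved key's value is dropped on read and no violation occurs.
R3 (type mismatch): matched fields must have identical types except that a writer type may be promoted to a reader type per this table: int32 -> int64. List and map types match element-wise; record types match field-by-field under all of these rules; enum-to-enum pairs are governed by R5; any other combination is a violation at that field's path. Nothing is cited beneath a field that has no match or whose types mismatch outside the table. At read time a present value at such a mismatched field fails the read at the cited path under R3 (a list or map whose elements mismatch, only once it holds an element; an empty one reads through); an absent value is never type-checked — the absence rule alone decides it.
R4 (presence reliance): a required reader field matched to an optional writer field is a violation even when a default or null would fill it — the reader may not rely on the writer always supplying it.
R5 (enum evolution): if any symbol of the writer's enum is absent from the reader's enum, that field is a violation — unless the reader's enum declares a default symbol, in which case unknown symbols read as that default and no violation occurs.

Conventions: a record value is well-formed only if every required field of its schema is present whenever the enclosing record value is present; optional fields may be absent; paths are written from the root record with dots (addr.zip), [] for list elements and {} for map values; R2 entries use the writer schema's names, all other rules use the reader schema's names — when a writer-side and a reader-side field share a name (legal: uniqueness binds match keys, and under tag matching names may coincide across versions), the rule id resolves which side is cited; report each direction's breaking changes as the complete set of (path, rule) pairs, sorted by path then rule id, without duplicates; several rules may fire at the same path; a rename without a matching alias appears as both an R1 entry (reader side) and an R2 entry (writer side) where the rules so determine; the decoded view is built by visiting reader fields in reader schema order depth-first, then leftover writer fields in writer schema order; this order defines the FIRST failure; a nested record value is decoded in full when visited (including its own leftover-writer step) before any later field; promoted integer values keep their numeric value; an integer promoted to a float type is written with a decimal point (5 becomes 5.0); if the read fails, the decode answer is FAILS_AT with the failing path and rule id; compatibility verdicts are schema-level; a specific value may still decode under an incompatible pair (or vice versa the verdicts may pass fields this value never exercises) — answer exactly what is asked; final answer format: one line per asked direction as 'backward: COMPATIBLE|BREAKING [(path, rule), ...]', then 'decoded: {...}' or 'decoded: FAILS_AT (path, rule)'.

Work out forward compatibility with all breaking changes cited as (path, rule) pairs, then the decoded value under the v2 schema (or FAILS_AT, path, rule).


each type pair in Ticket: writer, then reader
forward for Ticket (reader v1, writer v2):
  tier: paired with writer tier (Priority -> Priority; writer required)
  no writer field matches reader scores
  factor: paired with writer factor (float32 -> float32; writer required)
  verified: paired with writer verified (bool -> bool; writer optional)
  writer tags: unknown to reader
  rule R1 violated at scores
  rule R2 violated at tags
  => 2 violation(s): forward is BREAKING for Ticket
decoding the Ticket value with the v2 reader:
  tier := "GREEN"
  tags := {"b": "delta", "src": "gamma"} (from writer scores)
  factor := 10.0
  verified := null (not supplied -> null)
  => decoded: {"tier": "GREEN", "tags": {"b": "delta", "src": "gamma"}, "factor": 10.0, "verified": null}
remaining Ticket differences; none change what is asked:
  field verified in record Ticket: tag 7 changed to 19 -> no rule fires on it in Ticket's dialect; the asked verdict holds

forward: BREAKING [(scores, R1), (tags, R2)]; decoded: {"tier": "GREEN", "tags": {"b": "delta", "src": "gamma"}, "factor": 10.0, "verified": null}


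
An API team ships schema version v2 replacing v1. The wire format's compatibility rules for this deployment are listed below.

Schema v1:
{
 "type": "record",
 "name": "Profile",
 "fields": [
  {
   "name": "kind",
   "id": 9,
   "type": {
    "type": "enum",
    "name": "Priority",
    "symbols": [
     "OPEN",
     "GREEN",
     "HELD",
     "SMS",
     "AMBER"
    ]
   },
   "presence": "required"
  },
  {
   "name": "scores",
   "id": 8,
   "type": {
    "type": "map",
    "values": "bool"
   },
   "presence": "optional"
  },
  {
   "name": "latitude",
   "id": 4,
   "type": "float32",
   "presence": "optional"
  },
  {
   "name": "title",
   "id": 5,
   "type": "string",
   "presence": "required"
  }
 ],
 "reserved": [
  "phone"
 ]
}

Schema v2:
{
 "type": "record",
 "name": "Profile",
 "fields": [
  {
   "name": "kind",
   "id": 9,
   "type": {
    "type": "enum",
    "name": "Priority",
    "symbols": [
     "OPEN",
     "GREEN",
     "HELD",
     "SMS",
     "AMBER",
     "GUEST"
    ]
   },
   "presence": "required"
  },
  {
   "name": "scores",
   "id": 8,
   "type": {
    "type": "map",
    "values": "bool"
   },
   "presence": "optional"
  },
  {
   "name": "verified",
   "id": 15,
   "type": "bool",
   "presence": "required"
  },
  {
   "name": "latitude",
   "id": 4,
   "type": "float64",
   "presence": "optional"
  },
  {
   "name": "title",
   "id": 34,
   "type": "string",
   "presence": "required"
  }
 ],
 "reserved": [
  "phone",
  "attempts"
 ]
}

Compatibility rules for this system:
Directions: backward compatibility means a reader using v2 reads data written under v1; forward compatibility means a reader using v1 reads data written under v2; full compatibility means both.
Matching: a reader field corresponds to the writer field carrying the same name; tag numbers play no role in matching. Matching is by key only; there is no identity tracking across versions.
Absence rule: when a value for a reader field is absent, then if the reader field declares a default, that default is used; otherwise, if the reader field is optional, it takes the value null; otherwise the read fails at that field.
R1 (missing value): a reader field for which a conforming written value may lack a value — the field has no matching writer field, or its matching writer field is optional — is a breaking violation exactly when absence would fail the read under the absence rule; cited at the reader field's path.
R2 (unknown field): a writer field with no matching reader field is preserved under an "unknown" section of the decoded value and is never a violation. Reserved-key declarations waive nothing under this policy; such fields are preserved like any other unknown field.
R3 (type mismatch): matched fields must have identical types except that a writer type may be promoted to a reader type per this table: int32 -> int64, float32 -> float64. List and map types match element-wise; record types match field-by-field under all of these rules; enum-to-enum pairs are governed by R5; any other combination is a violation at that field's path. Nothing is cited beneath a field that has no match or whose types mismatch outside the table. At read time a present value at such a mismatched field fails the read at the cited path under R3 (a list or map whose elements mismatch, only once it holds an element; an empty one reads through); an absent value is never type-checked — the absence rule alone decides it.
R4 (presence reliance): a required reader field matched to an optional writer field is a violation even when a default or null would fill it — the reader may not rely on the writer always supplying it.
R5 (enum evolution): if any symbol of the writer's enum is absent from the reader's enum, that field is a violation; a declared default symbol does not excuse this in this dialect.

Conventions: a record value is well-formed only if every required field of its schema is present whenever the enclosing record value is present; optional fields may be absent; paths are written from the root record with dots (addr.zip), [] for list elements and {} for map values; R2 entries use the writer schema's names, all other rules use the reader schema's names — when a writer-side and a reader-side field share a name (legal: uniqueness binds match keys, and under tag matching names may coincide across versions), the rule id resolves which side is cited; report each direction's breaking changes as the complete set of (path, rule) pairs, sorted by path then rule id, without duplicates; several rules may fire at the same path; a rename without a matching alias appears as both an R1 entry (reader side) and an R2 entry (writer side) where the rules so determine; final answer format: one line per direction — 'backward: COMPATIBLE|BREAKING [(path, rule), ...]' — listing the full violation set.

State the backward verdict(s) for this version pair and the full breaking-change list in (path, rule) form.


backward: BREAKING [(verified, R1)]

arrows below run writer -> reader for Profile
backward pass over Profile, reader schema v2, writer schema v1:
  Priority -> Priority, writer required: kind aligns to kind
  map<string, bool> -> map<string, bool>, writer optional: scores aligns to scores
  verified: no writer match
  float32 -> float64, writer optional: latitude aligns to latitude
  string -> string, writer required: title aligns to title
  breaking: (verified, R1)
  => 1 violation(s): backward is BREAKING for Profile
the rest of the Profile diff is inert for this question:
  field latitude in record Profile: type float32 changed to float64 -> matters only for Profile's forward compatibility — outside the asked direction
  enum Priority (field kind in record Profile): symbol GUEST added -> matters only for Profile's forward compatibility — outside the asked direction
  field title in record Profile: tag 5 changed to 34 -> fires no rule on Profile, leaving the asked answer as it is


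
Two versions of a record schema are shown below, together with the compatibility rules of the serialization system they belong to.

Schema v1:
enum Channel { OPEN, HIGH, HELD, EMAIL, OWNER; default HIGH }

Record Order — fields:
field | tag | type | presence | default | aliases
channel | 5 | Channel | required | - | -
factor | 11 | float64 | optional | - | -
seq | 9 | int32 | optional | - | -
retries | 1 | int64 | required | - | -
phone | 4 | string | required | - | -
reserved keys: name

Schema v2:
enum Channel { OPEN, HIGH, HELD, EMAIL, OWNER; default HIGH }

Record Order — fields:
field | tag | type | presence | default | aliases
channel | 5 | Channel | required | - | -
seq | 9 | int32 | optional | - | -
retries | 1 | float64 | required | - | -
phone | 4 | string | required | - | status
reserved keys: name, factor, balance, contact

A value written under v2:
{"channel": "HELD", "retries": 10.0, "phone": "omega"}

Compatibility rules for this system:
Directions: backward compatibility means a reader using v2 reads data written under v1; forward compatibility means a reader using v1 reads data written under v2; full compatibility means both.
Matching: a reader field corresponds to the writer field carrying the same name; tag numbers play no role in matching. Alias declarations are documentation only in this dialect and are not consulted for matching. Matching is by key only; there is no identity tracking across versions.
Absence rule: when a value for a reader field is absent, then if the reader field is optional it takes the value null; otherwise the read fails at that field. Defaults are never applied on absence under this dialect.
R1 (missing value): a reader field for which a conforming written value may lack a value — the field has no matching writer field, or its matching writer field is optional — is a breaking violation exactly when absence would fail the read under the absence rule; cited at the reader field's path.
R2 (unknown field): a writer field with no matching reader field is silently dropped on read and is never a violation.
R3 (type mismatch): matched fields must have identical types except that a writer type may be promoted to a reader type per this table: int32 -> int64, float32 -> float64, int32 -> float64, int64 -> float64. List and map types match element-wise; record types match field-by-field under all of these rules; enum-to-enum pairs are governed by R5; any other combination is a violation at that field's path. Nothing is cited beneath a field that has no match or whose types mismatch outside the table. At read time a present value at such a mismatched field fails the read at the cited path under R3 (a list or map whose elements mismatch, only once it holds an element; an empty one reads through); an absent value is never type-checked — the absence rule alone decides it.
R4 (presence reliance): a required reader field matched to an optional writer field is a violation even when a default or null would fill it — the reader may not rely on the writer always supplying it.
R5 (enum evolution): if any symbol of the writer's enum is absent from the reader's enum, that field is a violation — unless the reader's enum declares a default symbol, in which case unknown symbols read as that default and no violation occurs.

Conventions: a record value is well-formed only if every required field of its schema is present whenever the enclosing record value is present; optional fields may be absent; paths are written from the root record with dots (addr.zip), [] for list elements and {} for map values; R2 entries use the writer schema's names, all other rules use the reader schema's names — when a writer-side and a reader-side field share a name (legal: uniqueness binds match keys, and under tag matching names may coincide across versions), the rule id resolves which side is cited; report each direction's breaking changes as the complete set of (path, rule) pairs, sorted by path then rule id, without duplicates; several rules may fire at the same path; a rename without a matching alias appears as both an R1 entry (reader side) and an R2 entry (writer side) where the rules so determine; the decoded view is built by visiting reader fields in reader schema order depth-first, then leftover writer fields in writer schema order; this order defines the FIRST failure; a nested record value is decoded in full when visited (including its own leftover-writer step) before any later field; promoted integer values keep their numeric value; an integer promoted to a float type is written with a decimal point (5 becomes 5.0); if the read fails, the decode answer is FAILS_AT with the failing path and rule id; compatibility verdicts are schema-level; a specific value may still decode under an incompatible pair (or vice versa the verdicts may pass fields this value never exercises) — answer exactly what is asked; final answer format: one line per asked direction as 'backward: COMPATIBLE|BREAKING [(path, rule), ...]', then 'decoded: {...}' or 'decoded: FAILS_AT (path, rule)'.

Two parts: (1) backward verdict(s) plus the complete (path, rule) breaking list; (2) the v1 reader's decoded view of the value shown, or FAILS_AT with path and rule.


backward: COMPATIBLE []; decoded: FAILS_AT (retries, R3)

arrows below run writer -> reader for Order
backward on Order — v2 reading data written by v1:
  channel: paired with writer channel (Channel -> Channel; writer required)
  seq: paired with writer seq (int32 -> int32; writer optional)
  retries: paired with writer retries (int64 -> float64; writer required)
  phone: paired with writer phone (string -> string; writer required)
  writer factor: unknown to reader
  => backward: COMPATIBLE
decode walk for Order under reader schema v1:
  channel := "HELD"
  factor := null (not supplied -> null)
  seq := null (not supplied -> null)
  read fails at retries under R3
  => FAILS_AT (retries, R3)
ruling out the remaining Order differences:
  removed field factor from record Order (its key "factor" joins the reserved list) -> no rule fires on it in Order's dialect; the asked verdict holds


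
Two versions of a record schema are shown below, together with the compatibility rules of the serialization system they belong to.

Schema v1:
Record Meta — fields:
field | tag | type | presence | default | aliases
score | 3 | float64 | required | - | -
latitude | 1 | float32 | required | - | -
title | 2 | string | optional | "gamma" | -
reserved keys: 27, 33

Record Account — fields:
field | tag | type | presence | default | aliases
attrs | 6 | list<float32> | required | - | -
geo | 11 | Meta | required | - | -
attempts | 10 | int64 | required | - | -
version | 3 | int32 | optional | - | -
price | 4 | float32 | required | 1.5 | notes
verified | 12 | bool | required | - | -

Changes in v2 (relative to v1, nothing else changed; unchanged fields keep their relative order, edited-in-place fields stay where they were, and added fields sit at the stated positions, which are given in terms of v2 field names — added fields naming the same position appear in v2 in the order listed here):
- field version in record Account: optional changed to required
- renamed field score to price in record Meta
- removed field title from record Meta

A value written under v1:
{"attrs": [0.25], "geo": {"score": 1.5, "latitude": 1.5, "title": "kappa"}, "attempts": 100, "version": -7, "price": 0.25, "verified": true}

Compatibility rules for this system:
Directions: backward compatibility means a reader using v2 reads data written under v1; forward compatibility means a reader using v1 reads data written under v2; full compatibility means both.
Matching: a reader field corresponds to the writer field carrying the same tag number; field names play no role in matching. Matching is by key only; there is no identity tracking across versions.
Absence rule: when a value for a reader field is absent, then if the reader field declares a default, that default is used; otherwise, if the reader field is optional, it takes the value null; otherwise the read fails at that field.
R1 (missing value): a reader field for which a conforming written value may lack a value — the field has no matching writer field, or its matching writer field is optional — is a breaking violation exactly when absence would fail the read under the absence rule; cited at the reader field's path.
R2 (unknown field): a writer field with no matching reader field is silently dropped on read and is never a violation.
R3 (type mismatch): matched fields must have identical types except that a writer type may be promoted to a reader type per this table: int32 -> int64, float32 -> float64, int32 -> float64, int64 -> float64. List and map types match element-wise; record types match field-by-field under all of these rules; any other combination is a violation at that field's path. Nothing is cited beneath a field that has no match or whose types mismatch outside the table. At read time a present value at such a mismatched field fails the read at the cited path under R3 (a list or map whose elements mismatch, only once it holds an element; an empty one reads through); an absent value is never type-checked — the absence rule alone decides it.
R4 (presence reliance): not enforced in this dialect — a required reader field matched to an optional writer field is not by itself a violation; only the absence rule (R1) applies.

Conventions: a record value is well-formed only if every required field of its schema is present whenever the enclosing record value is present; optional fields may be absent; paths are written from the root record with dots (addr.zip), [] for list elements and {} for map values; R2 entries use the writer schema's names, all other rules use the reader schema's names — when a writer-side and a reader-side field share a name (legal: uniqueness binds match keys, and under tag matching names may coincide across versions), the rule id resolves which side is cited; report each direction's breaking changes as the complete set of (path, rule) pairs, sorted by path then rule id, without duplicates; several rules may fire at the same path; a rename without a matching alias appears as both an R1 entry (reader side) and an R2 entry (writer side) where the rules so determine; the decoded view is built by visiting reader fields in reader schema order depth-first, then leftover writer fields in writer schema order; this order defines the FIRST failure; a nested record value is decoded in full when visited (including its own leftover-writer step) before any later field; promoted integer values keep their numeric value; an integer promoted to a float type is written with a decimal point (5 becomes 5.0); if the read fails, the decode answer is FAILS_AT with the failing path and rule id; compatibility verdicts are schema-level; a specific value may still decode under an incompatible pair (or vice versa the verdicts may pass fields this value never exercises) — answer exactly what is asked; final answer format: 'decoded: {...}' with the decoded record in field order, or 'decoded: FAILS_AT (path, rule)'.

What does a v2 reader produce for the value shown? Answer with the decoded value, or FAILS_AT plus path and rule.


each type pair in Account: writer, then reader
migrating the Account value to v2:
  attrs := [0.25]
  geo.price := 1.5 (from writer score)
  geo.latitude := 1.5
  writer geo.title: unknown -> dropped
  attempts := 100
  version := -7
  price := 0.25
  verified := true
  => decoded: {"attrs": [0.25], "geo": {"price": 1.5, "latitude": 1.5}, "attempts": 100, "version": -7, "price": 0.25, "verified": true}
ruling out the remaining Account differences:
  field version in record Account: optional changed to required -> matters for Account compatibility verdicts, not for this value's decode

decoded: {"attrs": [0.25], "geo": {"price": 1.5, "latitude": 1.5}, "attempts": 100, "version": -7, "price": 0.25, "verified": true}


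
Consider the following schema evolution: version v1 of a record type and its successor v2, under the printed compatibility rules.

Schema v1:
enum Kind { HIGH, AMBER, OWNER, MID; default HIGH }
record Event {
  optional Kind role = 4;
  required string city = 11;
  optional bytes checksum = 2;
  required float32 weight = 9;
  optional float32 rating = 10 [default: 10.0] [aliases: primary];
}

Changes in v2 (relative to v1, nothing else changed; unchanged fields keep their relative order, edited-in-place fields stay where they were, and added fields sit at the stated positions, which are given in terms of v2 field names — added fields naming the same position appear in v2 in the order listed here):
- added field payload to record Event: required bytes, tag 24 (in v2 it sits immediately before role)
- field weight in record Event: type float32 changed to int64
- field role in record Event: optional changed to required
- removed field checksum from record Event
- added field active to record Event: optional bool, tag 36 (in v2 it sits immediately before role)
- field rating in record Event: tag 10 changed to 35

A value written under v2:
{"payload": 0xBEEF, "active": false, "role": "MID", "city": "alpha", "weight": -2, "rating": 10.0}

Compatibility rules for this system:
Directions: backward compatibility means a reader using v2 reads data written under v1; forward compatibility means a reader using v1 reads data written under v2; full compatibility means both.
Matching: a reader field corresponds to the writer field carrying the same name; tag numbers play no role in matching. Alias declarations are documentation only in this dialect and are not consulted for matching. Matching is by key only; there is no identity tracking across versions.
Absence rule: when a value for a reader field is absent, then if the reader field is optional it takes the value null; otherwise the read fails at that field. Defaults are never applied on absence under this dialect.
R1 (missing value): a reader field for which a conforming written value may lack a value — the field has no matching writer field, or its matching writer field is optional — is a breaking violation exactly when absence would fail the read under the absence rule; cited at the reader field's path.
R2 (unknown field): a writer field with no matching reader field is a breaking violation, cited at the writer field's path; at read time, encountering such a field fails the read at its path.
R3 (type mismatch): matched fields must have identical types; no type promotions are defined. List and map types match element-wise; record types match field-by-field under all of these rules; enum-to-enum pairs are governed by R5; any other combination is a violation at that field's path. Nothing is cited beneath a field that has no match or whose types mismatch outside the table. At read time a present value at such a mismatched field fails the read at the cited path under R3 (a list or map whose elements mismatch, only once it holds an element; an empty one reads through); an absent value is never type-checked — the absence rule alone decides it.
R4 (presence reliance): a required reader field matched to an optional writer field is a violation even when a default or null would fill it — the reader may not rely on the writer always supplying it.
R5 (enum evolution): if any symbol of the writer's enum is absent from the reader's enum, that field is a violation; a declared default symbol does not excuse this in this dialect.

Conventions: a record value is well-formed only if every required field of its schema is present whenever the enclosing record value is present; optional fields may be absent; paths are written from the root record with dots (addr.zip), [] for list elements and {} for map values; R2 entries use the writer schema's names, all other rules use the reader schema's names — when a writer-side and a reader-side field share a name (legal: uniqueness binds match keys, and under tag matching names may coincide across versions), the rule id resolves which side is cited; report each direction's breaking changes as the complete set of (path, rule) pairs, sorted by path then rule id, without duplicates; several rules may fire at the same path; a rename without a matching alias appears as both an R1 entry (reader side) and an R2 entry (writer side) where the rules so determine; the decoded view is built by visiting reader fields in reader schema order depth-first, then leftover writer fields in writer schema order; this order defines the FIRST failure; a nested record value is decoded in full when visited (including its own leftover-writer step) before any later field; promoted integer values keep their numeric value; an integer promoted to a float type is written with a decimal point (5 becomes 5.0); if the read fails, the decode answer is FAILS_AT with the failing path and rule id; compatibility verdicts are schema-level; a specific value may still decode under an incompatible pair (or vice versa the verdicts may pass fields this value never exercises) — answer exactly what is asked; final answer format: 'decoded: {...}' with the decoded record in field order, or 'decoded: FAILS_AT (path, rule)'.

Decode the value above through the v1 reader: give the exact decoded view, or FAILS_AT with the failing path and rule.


in Event below, arrows point writer -> reader
decode walk for Event under reader schema v1:
  role := "MID"
  city := "alpha"
  checksum := null (absent, optional -> null)
  read fails at weight under R3
  => FAILS_AT (weight, R3)
diffs on Event not affecting the asked answer:
  added field active to record Event: optional bool, tag 36 (in v2 it sits immediately before role) -> a verdict-level change on Event — the shown value reads the same
  field role in record Event: optional changed to required -> a verdict-level change on Event — the shown value reads the same
  removed field checksum from record Event -> a verdict-level change on Event — the shown value reads the same
  added field payload to record Event: required bytes, tag 24 (in v2 it sits immediately before role) -> a verdict-level change on Event — the shown value reads the same
  field rating in record Event: tag 10 changed to 35 -> fires no rule on Event under this dialect and leaves the result unchanged

decoded: FAILS_AT (weight, R3)
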